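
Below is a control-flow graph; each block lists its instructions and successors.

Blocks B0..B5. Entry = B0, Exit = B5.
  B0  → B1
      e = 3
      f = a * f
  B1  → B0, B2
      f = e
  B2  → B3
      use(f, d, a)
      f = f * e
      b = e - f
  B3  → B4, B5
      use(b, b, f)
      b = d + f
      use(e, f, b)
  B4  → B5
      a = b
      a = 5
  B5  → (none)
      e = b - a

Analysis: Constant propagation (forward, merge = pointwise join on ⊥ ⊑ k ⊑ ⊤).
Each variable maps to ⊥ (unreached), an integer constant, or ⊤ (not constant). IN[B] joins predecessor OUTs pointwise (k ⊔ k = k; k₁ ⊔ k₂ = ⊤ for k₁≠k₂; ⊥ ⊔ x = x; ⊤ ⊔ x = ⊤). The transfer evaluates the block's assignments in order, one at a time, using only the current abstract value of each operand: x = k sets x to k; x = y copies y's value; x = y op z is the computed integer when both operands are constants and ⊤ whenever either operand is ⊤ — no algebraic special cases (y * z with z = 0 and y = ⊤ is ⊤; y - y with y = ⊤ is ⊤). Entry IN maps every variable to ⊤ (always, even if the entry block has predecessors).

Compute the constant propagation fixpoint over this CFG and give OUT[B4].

Answer: {a: 5, b: ⊤, c: ⊤, d: ⊤, e: 3, f: 9}

Working:
Converged values:
  B0:   IN=(all ⊤)   OUT={e:3; rest ⊤}
  B1:   IN={e:3; rest ⊤}   OUT={e:3, f:3; rest ⊤}
  B2:   IN={e:3, f:3; rest ⊤}   OUT={b:-6, e:3, f:9; rest ⊤}
  B3:   IN={b:-6, e:3, f:9; rest ⊤}   OUT={e:3, f:9; rest ⊤}
  B4:   IN={e:3, f:9; rest ⊤}   OUT={a:5, e:3, f:9; rest ⊤}
  B5:   IN={e:3, f:9; rest ⊤}   OUT={f:9; rest ⊤}

Merge at B4: IN[B4] = OUT[B3] = {a: ⊤, b: ⊤, c: ⊤, d: ⊤, e: 3, f: 9}
Applying B4's transfer function to that IN value gives OUT[B4] (row B4 above).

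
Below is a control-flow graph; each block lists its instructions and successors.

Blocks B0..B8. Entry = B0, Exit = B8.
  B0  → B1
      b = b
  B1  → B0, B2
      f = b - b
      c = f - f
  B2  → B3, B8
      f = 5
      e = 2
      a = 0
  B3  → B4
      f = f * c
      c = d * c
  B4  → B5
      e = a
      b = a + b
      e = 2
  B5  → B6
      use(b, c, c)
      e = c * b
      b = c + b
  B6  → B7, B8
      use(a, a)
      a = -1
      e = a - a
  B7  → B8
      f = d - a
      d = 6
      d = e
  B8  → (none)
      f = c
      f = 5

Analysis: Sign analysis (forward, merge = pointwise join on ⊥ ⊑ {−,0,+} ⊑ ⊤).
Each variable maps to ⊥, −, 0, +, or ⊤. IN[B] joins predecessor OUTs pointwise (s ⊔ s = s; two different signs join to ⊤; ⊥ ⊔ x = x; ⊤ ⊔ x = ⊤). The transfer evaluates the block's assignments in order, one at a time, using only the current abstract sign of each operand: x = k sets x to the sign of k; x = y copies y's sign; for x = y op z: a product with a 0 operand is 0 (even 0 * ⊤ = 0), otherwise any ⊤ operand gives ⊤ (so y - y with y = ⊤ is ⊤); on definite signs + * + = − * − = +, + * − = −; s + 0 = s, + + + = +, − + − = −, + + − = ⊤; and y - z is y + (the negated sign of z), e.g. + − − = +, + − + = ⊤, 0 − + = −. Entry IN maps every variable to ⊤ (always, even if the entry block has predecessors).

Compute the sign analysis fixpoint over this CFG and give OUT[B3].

Answer: {a: 0, b: ⊤, c: ⊤, d: ⊤, e: +, f: ⊤}

Working:
Fixpoint table:
  B0: | IN=(all ⊤) | OUT=(all ⊤)
  B1: | IN=(all ⊤) | OUT=(all ⊤)
  B2: | IN=(all ⊤) | OUT={a:0, e:+, f:+; rest ⊤}
  B3: | IN={a:0, e:+, f:+; rest ⊤} | OUT={a:0, e:+; rest ⊤}
  B4: | IN={a:0, e:+; rest ⊤} | OUT={a:0, e:+; rest ⊤}
  B5: | IN={a:0, e:+; rest ⊤} | OUT={a:0; rest ⊤}
  B6: | IN={a:0; rest ⊤} | OUT={a:-; rest ⊤}
  B7: | IN={a:-; rest ⊤} | OUT={a:-; rest ⊤}
  B8: | IN=(all ⊤) | OUT={f:+; rest ⊤}

Merge at B3: IN[B3] = OUT[B2] = {a: 0, b: ⊤, c: ⊤, d: ⊤, e: +, f: +}
Applying B3's transfer function to that IN value gives OUT[B3] (row B3 above).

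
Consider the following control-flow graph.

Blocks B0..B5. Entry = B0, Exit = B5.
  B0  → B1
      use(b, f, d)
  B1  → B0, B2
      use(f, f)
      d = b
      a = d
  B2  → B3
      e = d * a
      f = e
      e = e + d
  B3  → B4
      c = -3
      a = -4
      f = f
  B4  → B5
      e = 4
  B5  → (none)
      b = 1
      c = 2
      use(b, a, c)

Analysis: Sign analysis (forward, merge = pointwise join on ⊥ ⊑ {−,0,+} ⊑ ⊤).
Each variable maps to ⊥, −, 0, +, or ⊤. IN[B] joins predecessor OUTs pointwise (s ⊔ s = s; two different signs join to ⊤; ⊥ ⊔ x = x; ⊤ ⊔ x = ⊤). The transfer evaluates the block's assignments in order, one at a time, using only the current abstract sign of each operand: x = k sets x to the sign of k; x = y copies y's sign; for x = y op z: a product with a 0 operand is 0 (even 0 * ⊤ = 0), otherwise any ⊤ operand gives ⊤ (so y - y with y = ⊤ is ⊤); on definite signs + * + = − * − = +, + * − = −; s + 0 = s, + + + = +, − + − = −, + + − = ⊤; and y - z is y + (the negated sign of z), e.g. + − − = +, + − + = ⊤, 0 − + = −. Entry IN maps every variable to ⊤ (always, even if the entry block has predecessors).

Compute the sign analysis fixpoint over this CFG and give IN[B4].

Answer: {a: -, b: ⊤, c: -, d: ⊤, e: ⊤, f: ⊤}

Working:
Per-block solution:
  B0:   IN=(all ⊤)   OUT=(all ⊤)
  B1:   IN=(all ⊤)   OUT=(all ⊤)
  B2:   IN=(all ⊤)   OUT=(all ⊤)
  B3:   IN=(all ⊤)   OUT={a:-, c:-; rest ⊤}
  B4:   IN={a:-, c:-; rest ⊤}   OUT={a:-, c:-, e:+; rest ⊤}
  B5:   IN={a:-, c:-, e:+; rest ⊤}   OUT={a:-, b:+, c:+, e:+; rest ⊤}

Merge at B4: IN[B4] = OUT[B3] = {a: -, b: ⊤, c: -, d: ⊤, e: ⊤, f: ⊤}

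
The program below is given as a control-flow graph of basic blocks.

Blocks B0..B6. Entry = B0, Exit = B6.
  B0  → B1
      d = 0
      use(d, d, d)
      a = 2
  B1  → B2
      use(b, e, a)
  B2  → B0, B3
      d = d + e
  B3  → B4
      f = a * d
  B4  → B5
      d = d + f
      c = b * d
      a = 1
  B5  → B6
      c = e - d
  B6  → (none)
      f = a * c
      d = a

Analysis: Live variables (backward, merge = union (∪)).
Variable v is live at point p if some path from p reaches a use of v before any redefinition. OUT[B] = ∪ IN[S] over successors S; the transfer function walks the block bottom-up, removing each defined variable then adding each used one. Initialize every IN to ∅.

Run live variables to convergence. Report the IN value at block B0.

Per-block solution:
  B0:   IN={b, e}   OUT={a, b, d, e}
  B1:   IN={a, b, d, e}   OUT={a, b, d, e}
  B2:   IN={a, b, d, e}   OUT={a, b, d, e}
  B3:   IN={a, b, d, e}   OUT={b, d, e, f}
  B4:   IN={b, d, e, f}   OUT={a, d, e}
  B5:   IN={a, d, e}   OUT={a, c}
  B6:   IN={a, c}   OUT={}

Merge at B0: OUT[B0] = IN[B1] = {a, b, d, e}
Applying B0's transfer function to that OUT value gives IN[B0] (row B0 above).

Answer: {b, e}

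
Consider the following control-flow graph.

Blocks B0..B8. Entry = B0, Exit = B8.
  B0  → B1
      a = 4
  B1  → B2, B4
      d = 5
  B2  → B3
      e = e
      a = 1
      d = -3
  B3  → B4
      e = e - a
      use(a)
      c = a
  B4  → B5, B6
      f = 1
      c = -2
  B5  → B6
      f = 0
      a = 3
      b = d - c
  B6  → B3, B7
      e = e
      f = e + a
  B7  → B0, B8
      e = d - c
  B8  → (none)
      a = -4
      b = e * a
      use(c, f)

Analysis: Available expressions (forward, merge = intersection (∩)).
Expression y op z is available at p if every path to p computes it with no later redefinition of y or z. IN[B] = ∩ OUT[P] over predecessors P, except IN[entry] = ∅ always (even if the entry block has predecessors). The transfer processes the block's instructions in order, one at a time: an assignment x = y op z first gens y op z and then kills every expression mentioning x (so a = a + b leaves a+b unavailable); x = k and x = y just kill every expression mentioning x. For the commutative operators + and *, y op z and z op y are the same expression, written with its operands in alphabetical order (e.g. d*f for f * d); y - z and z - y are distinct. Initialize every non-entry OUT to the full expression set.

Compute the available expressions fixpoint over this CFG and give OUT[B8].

Per-block solution:
  B0:   IN={}   OUT={}
  B1:   IN={}   OUT={}
  B2:   IN={}   OUT={}
  B3:   IN={}   OUT={}
  B4:   IN={}   OUT={}
  B5:   IN={}   OUT={d-c}
  B6:   IN={}   OUT={a+e}
  B7:   IN={a+e}   OUT={d-c}
  B8:   IN={d-c}   OUT={a*e, d-c}

Merge at B8: IN[B8] = OUT[B7] = {d-c}
Applying B8's transfer function to that IN value gives OUT[B8] (row B8 above).

Answer: {a*e, d-c}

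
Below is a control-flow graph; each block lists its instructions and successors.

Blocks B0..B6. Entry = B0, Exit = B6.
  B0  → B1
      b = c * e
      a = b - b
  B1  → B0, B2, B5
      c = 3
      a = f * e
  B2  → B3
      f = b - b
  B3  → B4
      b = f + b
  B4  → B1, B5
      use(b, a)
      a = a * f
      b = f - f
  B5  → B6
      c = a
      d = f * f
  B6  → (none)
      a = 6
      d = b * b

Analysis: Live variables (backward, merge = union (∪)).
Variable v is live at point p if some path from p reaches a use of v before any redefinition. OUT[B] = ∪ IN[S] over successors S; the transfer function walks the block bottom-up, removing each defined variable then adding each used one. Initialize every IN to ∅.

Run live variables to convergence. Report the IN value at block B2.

Answer: {a, b, e}

Working:
Per-block solution:
  B0: | IN={c, e, f} | OUT={b, e, f}
  B1: | IN={b, e, f} | OUT={a, b, c, e, f}
  B2: | IN={a, b, e} | OUT={a, b, e, f}
  B3: | IN={a, b, e, f} | OUT={a, b, e, f}
  B4: | IN={a, b, e, f} | OUT={a, b, e, f}
  B5: | IN={a, b, f} | OUT={b}
  B6: | IN={b} | OUT={}

Merge at B2: OUT[B2] = IN[B3] = {a, b, e, f}
Applying B2's transfer function to that OUT value gives IN[B2] (row B2 above).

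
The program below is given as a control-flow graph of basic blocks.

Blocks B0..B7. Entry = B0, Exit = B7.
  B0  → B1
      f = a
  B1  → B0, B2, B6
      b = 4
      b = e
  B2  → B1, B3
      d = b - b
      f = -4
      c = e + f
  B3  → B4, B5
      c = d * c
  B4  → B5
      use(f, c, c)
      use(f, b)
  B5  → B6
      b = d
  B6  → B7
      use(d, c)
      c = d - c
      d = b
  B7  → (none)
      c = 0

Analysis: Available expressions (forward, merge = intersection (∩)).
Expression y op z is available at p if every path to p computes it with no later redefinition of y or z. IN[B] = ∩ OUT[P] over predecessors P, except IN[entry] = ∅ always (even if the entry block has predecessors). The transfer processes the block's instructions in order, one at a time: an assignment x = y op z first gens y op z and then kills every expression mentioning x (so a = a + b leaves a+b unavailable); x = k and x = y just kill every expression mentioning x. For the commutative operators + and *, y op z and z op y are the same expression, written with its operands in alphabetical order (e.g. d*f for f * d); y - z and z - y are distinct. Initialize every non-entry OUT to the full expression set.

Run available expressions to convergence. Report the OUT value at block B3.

Answer: {b-b, e+f}

Derivation:
Per-block solution:
  B0:  IN={}  OUT={}
  B1:  IN={}  OUT={}
  B2:  IN={}  OUT={b-b, e+f}
  B3:  IN={b-b, e+f}  OUT={b-b, e+f}
  B4:  IN={b-b, e+f}  OUT={b-b, e+f}
  B5:  IN={b-b, e+f}  OUT={e+f}
  B6:  IN={}  OUT={}
  B7:  IN={}  OUT={}

Merge at B3: IN[B3] = OUT[B2] = {b-b, e+f}
Applying B3's transfer function to that IN value gives OUT[B3] (row B3 above).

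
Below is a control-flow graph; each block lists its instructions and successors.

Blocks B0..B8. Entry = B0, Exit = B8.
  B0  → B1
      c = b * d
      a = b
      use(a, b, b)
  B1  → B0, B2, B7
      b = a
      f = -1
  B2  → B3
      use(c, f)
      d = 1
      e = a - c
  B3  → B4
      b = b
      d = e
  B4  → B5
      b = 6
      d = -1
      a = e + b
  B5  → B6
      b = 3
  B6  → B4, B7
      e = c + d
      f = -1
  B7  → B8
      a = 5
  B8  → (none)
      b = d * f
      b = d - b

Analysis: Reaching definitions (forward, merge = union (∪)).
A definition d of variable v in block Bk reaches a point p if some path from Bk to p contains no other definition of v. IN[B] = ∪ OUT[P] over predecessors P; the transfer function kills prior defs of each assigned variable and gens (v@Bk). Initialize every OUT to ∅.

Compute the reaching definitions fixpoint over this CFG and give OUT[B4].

Fixpoint table:
  B0:   IN={a@B0, b@B1, c@B0, f@B1}   OUT={a@B0, b@B1, c@B0, f@B1}
  B1:   IN={a@B0, b@B1, c@B0, f@B1}   OUT={a@B0, b@B1, c@B0, f@B1}
  B2:   IN={a@B0, b@B1, c@B0, f@B1}   OUT={a@B0, b@B1, c@B0, d@B2, e@B2, f@B1}
  B3:   IN={a@B0, b@B1, c@B0, d@B2, e@B2, f@B1}   OUT={a@B0, b@B3, c@B0, d@B3, e@B2, f@B1}
  B4:   IN={a@B0, a@B4, b@B3, b@B5, c@B0, d@B3, d@B4, e@B2, e@B6, f@B1, f@B6}   OUT={a@B4, b@B4, c@B0, d@B4, e@B2, e@B6, f@B1, f@B6}
  B5:   IN={a@B4, b@B4, c@B0, d@B4, e@B2, e@B6, f@B1, f@B6}   OUT={a@B4, b@B5, c@B0, d@B4, e@B2, e@B6, f@B1, f@B6}
  B6:   IN={a@B4, b@B5, c@B0, d@B4, e@B2, e@B6, f@B1, f@B6}   OUT={a@B4, b@B5, c@B0, d@B4, e@B6, f@B6}
  B7:   IN={a@B0, a@B4, b@B1, b@B5, c@B0, d@B4, e@B6, f@B1, f@B6}   OUT={a@B7, b@B1, b@B5, c@B0, d@B4, e@B6, f@B1, f@B6}
  B8:   IN={a@B7, b@B1, b@B5, c@B0, d@B4, e@B6, f@B1, f@B6}   OUT={a@B7, b@B8, c@B0, d@B4, e@B6, f@B1, f@B6}

Merge at B4: IN[B4] = OUT[B3] ⊔ OUT[B6] = {a@B0, a@B4, b@B3, b@B5, c@B0, d@B3, d@B4, e@B2, e@B6, f@B1, f@B6}
Applying B4's transfer function to that IN value gives OUT[B4] (row B4 above).

Answer: {a@B4, b@B4, c@B0, d@B4, e@B2, e@B6, f@B1, f@B6}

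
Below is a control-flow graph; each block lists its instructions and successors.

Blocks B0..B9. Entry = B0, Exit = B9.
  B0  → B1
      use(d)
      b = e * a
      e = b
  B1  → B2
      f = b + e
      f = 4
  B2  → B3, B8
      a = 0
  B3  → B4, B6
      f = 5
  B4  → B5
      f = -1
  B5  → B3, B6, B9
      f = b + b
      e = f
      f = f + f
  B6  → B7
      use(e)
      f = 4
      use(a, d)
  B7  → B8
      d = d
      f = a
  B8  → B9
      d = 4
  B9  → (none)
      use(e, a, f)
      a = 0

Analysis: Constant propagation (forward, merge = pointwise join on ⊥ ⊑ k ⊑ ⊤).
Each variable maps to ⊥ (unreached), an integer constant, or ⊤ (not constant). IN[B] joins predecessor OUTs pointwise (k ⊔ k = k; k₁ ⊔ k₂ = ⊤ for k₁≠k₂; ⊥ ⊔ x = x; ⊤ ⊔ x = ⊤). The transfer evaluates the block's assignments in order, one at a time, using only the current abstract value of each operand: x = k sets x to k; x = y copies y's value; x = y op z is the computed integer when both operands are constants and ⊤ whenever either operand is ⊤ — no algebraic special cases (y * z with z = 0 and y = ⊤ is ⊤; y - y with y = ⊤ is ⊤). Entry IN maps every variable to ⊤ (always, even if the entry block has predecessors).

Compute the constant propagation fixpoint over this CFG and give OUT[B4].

Answer: {a: 0, b: ⊤, c: ⊤, d: ⊤, e: ⊤, f: -1}

Working:
Converged values:
  B0:  IN=(all ⊤)  OUT=(all ⊤)
  B1:  IN=(all ⊤)  OUT={f:4; rest ⊤}
  B2:  IN={f:4; rest ⊤}  OUT={a:0, f:4; rest ⊤}
  B3:  IN={a:0; rest ⊤}  OUT={a:0, f:5; rest ⊤}
  B4:  IN={a:0, f:5; rest ⊤}  OUT={a:0, f:-1; rest ⊤}
  B5:  IN={a:0, f:-1; rest ⊤}  OUT={a:0; rest ⊤}
  B6:  IN={a:0; rest ⊤}  OUT={a:0, f:4; rest ⊤}
  B7:  IN={a:0, f:4; rest ⊤}  OUT={a:0, f:0; rest ⊤}
  B8:  IN={a:0; rest ⊤}  OUT={a:0, d:4; rest ⊤}
  B9:  IN={a:0; rest ⊤}  OUT={a:0; rest ⊤}

Merge at B4: IN[B4] = OUT[B3] = {a: 0, b: ⊤, c: ⊤, d: ⊤, e: ⊤, f: 5}
Applying B4's transfer function to that IN value gives OUT[B4] (row B4 above).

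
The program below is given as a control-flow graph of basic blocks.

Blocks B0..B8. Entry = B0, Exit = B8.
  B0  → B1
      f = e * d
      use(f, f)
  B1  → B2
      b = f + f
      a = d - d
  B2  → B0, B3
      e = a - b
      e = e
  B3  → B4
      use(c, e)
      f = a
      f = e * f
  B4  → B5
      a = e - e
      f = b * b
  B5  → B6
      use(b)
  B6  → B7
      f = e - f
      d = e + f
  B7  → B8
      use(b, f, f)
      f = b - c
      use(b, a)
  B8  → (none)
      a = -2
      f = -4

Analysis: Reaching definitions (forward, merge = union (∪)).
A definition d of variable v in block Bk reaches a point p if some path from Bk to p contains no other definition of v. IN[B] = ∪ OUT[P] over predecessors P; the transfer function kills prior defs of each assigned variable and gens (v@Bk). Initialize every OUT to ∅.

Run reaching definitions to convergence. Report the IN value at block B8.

Fixpoint table:
  B0: | IN={a@B1, b@B1, e@B2, f@B0} | OUT={a@B1, b@B1, e@B2, f@B0}
  B1: | IN={a@B1, b@B1, e@B2, f@B0} | OUT={a@B1, b@B1, e@B2, f@B0}
  B2: | IN={a@B1, b@B1, e@B2, f@B0} | OUT={a@B1, b@B1, e@B2, f@B0}
  B3: | IN={a@B1, b@B1, e@B2, f@B0} | OUT={a@B1, b@B1, e@B2, f@B3}
  B4: | IN={a@B1, b@B1, e@B2, f@B3} | OUT={a@B4, b@B1, e@B2, f@B4}
  B5: | IN={a@B4, b@B1, e@B2, f@B4} | OUT={a@B4, b@B1, e@B2, f@B4}
  B6: | IN={a@B4, b@B1, e@B2, f@B4} | OUT={a@B4, b@B1, d@B6, e@B2, f@B6}
  B7: | IN={a@B4, b@B1, d@B6, e@B2, f@B6} | OUT={a@B4, b@B1, d@B6, e@B2, f@B7}
  B8: | IN={a@B4, b@B1, d@B6, e@B2, f@B7} | OUT={a@B8, b@B1, d@B6, e@B2, f@B8}

Merge at B8: IN[B8] = OUT[B7] = {a@B4, b@B1, d@B6, e@B2, f@B7}

Answer: {a@B4, b@B1, d@B6, e@B2, f@B7}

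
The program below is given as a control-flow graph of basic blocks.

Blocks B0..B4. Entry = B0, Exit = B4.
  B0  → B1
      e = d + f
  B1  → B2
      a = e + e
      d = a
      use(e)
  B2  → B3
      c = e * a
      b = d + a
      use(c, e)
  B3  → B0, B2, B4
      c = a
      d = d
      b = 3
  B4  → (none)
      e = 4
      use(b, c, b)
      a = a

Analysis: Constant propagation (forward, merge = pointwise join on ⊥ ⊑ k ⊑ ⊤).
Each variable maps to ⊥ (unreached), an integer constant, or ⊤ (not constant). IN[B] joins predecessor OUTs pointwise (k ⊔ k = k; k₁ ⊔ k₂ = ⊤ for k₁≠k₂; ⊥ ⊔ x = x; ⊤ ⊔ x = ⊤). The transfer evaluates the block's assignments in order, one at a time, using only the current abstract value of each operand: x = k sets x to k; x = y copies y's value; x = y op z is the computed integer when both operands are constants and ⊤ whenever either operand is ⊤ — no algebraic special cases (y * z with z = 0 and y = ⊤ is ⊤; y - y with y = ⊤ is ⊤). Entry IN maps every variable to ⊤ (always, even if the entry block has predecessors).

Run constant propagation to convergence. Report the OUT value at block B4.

Answer: {a: ⊤, b: 3, c: ⊤, d: ⊤, e: 4, f: ⊤}

Working:
Per-block solution:
  B0: | IN=(all ⊤) | OUT=(all ⊤)
  B1: | IN=(all ⊤) | OUT=(all ⊤)
  B2: | IN=(all ⊤) | OUT=(all ⊤)
  B3: | IN=(all ⊤) | OUT={b:3; rest ⊤}
  B4: | IN={b:3; rest ⊤} | OUT={b:3, e:4; rest ⊤}

Merge at B4: IN[B4] = OUT[B3] = {a: ⊤, b: 3, c: ⊤, d: ⊤, e: ⊤, f: ⊤}
Applying B4's transfer function to that IN value gives OUT[B4] (row B4 above).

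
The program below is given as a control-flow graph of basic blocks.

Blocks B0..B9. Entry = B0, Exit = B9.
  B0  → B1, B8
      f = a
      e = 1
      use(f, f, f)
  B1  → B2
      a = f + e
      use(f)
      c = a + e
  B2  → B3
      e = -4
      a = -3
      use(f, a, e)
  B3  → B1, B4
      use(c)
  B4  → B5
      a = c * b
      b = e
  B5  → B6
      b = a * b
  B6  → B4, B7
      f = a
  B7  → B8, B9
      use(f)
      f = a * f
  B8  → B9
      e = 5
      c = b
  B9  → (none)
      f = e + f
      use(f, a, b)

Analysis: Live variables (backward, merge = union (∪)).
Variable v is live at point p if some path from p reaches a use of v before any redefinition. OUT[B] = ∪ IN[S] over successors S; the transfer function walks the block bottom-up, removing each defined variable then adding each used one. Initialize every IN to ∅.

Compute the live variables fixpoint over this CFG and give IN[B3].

Fixpoint table:
  B0:  IN={a, b}  OUT={a, b, e, f}
  B1:  IN={b, e, f}  OUT={b, c, f}
  B2:  IN={b, c, f}  OUT={b, c, e, f}
  B3:  IN={b, c, e, f}  OUT={b, c, e, f}
  B4:  IN={b, c, e}  OUT={a, b, c, e}
  B5:  IN={a, b, c, e}  OUT={a, b, c, e}
  B6:  IN={a, b, c, e}  OUT={a, b, c, e, f}
  B7:  IN={a, b, e, f}  OUT={a, b, e, f}
  B8:  IN={a, b, f}  OUT={a, b, e, f}
  B9:  IN={a, b, e, f}  OUT={}

Merge at B3: OUT[B3] = IN[B1] ⊔ IN[B4] = {b, c, e, f}
Applying B3's transfer function to that OUT value gives IN[B3] (row B3 above).

Answer: {b, c, e, f}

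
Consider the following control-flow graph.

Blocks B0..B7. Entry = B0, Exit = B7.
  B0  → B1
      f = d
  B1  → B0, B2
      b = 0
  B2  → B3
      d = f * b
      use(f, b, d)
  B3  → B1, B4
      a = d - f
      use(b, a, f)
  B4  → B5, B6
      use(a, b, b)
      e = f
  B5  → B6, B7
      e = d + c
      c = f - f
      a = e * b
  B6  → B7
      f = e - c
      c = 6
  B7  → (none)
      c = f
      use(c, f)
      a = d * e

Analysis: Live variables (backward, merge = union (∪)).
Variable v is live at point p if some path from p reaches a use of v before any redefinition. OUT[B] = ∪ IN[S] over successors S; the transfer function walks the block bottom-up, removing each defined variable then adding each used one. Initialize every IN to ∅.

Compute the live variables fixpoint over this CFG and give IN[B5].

Answer: {b, c, d, f}

Working:
Per-block solution:
  B0:  IN={c, d}  OUT={c, d, f}
  B1:  IN={c, d, f}  OUT={b, c, d, f}
  B2:  IN={b, c, f}  OUT={b, c, d, f}
  B3:  IN={b, c, d, f}  OUT={a, b, c, d, f}
  B4:  IN={a, b, c, d, f}  OUT={b, c, d, e, f}
  B5:  IN={b, c, d, f}  OUT={c, d, e, f}
  B6:  IN={c, d, e}  OUT={d, e, f}
  B7:  IN={d, e, f}  OUT={}

Merge at B5: OUT[B5] = IN[B6] ⊔ IN[B7] = {c, d, e, f}
Applying B5's transfer function to that OUT value gives IN[B5] (row B5 above).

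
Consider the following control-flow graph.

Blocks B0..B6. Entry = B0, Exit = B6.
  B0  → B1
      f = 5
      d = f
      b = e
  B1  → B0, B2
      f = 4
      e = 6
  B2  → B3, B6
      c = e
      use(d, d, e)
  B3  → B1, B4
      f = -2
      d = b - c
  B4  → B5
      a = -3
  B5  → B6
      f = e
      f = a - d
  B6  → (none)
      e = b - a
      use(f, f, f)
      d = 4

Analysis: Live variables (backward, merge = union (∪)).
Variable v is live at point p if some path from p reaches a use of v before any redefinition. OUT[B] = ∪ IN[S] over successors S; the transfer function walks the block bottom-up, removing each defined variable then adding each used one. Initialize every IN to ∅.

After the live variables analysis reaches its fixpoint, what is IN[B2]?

Answer: {a, b, d, e, f}

Derivation:
Fixpoint table:
  B0:   IN={a, e}   OUT={a, b, d}
  B1:   IN={a, b, d}   OUT={a, b, d, e, f}
  B2:   IN={a, b, d, e, f}   OUT={a, b, c, e, f}
  B3:   IN={a, b, c, e}   OUT={a, b, d, e}
  B4:   IN={b, d, e}   OUT={a, b, d, e}
  B5:   IN={a, b, d, e}   OUT={a, b, f}
  B6:   IN={a, b, f}   OUT={}

Merge at B2: OUT[B2] = IN[B3] ⊔ IN[B6] = {a, b, c, e, f}
Applying B2's transfer function to that OUT value gives IN[B2] (row B2 above).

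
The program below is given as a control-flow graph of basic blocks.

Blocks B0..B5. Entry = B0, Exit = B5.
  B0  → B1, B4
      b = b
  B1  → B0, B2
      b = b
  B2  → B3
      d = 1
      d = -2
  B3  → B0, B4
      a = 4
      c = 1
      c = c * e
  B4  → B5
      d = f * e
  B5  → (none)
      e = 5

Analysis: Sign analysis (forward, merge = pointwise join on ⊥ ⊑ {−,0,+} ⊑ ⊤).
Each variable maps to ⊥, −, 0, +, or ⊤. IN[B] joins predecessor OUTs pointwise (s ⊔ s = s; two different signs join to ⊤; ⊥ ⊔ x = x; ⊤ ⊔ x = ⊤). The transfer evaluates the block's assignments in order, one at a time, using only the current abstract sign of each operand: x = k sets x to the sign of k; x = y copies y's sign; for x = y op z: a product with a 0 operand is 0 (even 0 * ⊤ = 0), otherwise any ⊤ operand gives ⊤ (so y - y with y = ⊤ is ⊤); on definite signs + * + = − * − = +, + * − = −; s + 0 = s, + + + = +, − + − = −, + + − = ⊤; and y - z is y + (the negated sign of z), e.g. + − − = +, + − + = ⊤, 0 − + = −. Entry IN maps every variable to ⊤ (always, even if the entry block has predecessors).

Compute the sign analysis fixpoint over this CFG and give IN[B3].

Per-block solution:
  B0:   IN=(all ⊤)   OUT=(all ⊤)
  B1:   IN=(all ⊤)   OUT=(all ⊤)
  B2:   IN=(all ⊤)   OUT={d:-; rest ⊤}
  B3:   IN={d:-; rest ⊤}   OUT={a:+, d:-; rest ⊤}
  B4:   IN=(all ⊤)   OUT=(all ⊤)
  B5:   IN=(all ⊤)   OUT={e:+; rest ⊤}

Merge at B3: IN[B3] = OUT[B2] = {a: ⊤, b: ⊤, c: ⊤, d: -, e: ⊤, f: ⊤}

Answer: {a: ⊤, b: ⊤, c: ⊤, d: -, e: ⊤, f: ⊤}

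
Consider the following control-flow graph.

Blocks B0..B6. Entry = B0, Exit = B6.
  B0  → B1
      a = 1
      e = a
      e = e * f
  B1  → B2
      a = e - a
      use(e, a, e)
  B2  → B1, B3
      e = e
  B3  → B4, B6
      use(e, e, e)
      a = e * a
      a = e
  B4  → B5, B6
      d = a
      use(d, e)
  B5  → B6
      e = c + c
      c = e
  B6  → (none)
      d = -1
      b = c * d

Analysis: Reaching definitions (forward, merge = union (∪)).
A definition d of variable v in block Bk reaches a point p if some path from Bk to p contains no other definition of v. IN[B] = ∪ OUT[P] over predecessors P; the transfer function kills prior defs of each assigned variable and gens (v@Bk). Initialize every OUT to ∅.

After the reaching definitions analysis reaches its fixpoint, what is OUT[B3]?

Converged values:
  B0:  IN={}  OUT={a@B0, e@B0}
  B1:  IN={a@B0, a@B1, e@B0, e@B2}  OUT={a@B1, e@B0, e@B2}
  B2:  IN={a@B1, e@B0, e@B2}  OUT={a@B1, e@B2}
  B3:  IN={a@B1, e@B2}  OUT={a@B3, e@B2}
  B4:  IN={a@B3, e@B2}  OUT={a@B3, d@B4, e@B2}
  B5:  IN={a@B3, d@B4, e@B2}  OUT={a@B3, c@B5, d@B4, e@B5}
  B6:  IN={a@B3, c@B5, d@B4, e@B2, e@B5}  OUT={a@B3, b@B6, c@B5, d@B6, e@B2, e@B5}

Merge at B3: IN[B3] = OUT[B2] = {a@B1, e@B2}
Applying B3's transfer function to that IN value gives OUT[B3] (row B3 above).

Answer: {a@B3, e@B2}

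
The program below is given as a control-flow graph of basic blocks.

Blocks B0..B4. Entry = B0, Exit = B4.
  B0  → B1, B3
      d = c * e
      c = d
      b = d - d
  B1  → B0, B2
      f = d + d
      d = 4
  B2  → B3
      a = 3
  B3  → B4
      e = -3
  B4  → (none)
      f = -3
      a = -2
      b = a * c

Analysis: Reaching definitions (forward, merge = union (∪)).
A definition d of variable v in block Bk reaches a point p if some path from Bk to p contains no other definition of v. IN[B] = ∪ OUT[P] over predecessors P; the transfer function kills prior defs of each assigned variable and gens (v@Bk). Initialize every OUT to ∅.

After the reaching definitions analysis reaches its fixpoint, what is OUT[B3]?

Fixpoint table:
  B0:   IN={b@B0, c@B0, d@B1, f@B1}   OUT={b@B0, c@B0, d@B0, f@B1}
  B1:   IN={b@B0, c@B0, d@B0, f@B1}   OUT={b@B0, c@B0, d@B1, f@B1}
  B2:   IN={b@B0, c@B0, d@B1, f@B1}   OUT={a@B2, b@B0, c@B0, d@B1, f@B1}
  B3:   IN={a@B2, b@B0, c@B0, d@B0, d@B1, f@B1}   OUT={a@B2, b@B0, c@B0, d@B0, d@B1, e@B3, f@B1}
  B4:   IN={a@B2, b@B0, c@B0, d@B0, d@B1, e@B3, f@B1}   OUT={a@B4, b@B4, c@B0, d@B0, d@B1, e@B3, f@B4}

Merge at B3: IN[B3] = OUT[B0] ⊔ OUT[B2] = {a@B2, b@B0, c@B0, d@B0, d@B1, f@B1}
Applying B3's transfer function to that IN value gives OUT[B3] (row B3 above).

Answer: {a@B2, b@B0, c@B0, d@B0, d@B1, e@B3, f@B1}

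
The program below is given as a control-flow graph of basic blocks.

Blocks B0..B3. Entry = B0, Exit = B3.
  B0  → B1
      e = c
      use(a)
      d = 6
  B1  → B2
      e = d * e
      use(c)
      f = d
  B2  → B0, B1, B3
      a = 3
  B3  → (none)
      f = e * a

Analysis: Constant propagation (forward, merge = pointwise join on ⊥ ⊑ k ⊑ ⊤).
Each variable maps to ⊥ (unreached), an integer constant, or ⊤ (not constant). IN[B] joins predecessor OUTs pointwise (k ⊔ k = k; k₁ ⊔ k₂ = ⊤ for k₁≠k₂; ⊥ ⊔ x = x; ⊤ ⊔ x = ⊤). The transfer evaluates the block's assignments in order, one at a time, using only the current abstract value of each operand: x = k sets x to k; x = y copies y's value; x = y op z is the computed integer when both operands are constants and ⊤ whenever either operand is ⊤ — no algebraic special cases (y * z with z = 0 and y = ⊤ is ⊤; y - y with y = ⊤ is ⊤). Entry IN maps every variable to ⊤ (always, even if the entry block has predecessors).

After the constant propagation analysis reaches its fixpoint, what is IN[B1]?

Answer: {a: ⊤, b: ⊤, c: ⊤, d: 6, e: ⊤, f: ⊤}

Working:
Per-block solution:
  B0:   IN=(all ⊤)   OUT={d:6; rest ⊤}
  B1:   IN={d:6; rest ⊤}   OUT={d:6, f:6; rest ⊤}
  B2:   IN={d:6, f:6; rest ⊤}   OUT={a:3, d:6, f:6; rest ⊤}
  B3:   IN={a:3, d:6, f:6; rest ⊤}   OUT={a:3, d:6; rest ⊤}

Merge at B1: IN[B1] = OUT[B0] ⊔ OUT[B2] = {a: ⊤, b: ⊤, c: ⊤, d: 6, e: ⊤, f: ⊤}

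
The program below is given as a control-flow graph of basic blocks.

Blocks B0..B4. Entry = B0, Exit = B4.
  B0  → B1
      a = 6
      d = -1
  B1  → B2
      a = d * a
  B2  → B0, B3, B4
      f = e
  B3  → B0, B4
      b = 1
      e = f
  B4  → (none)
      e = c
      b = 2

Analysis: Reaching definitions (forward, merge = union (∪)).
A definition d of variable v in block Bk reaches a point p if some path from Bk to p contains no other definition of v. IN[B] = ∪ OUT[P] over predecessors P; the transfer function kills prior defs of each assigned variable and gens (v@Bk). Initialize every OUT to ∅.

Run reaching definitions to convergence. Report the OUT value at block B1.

Fixpoint table:
  B0:   IN={a@B1, b@B3, d@B0, e@B3, f@B2}   OUT={a@B0, b@B3, d@B0, e@B3, f@B2}
  B1:   IN={a@B0, b@B3, d@B0, e@B3, f@B2}   OUT={a@B1, b@B3, d@B0, e@B3, f@B2}
  B2:   IN={a@B1, b@B3, d@B0, e@B3, f@B2}   OUT={a@B1, b@B3, d@B0, e@B3, f@B2}
  B3:   IN={a@B1, b@B3, d@B0, e@B3, f@B2}   OUT={a@B1, b@B3, d@B0, e@B3, f@B2}
  B4:   IN={a@B1, b@B3, d@B0, e@B3, f@B2}   OUT={a@B1, b@B4, d@B0, e@B4, f@B2}

Merge at B1: IN[B1] = OUT[B0] = {a@B0, b@B3, d@B0, e@B3, f@B2}
Applying B1's transfer function to that IN value gives OUT[B1] (row B1 above).

Answer: {a@B1, b@B3, d@B0, e@B3, f@B2}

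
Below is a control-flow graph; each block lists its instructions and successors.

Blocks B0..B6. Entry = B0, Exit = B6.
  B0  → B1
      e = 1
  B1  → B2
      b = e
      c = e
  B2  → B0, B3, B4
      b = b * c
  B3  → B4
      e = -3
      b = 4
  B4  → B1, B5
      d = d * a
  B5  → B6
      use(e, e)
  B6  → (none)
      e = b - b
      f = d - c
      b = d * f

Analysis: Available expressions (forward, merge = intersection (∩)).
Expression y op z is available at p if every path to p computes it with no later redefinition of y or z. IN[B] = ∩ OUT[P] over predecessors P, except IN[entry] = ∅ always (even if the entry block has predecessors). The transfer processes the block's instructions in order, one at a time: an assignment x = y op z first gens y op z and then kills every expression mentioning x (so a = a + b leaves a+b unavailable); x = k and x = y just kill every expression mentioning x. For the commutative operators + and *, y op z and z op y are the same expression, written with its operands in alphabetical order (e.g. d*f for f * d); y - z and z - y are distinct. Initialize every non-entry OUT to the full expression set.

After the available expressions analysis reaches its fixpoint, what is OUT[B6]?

Fixpoint table:
  B0: | IN={} | OUT={}
  B1: | IN={} | OUT={}
  B2: | IN={} | OUT={}
  B3: | IN={} | OUT={}
  B4: | IN={} | OUT={}
  B5: | IN={} | OUT={}
  B6: | IN={} | OUT={d*f, d-c}

Merge at B6: IN[B6] = OUT[B5] = {}
Applying B6's transfer function to that IN value gives OUT[B6] (row B6 above).

Answer: {d*f, d-c}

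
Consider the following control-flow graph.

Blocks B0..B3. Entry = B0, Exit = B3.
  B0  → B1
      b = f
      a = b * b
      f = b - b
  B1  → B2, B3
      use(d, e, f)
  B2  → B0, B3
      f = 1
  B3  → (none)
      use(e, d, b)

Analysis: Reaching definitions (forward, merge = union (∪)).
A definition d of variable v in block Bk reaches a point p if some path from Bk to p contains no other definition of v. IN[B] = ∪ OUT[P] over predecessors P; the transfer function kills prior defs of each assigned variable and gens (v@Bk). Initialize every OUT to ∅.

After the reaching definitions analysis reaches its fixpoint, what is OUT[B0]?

Answer: {a@B0, b@B0, f@B0}

Derivation:
Per-block solution:
  B0: | IN={a@B0, b@B0, f@B2} | OUT={a@B0, b@B0, f@B0}
  B1: | IN={a@B0, b@B0, f@B0} | OUT={a@B0, b@B0, f@B0}
  B2: | IN={a@B0, b@B0, f@B0} | OUT={a@B0, b@B0, f@B2}
  B3: | IN={a@B0, b@B0, f@B0, f@B2} | OUT={a@B0, b@B0, f@B0, f@B2}

Merge at B0 (entry node, so the boundary value {} is joined with the incoming edge(s)): IN[B0] = {} ⊔ OUT[B2] = {a@B0, b@B0, f@B2}
Applying B0's transfer function to that IN value gives OUT[B0] (row B0 above).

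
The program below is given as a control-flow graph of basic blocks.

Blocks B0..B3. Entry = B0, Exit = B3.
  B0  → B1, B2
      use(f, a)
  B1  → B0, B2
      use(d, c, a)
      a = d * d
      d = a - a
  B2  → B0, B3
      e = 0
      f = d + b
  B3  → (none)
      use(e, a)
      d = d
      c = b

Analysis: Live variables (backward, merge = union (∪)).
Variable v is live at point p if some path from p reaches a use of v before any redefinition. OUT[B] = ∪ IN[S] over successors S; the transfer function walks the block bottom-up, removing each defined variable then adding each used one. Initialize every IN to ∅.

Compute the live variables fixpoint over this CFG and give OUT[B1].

Fixpoint table:
  B0:  IN={a, b, c, d, f}  OUT={a, b, c, d, f}
  B1:  IN={a, b, c, d, f}  OUT={a, b, c, d, f}
  B2:  IN={a, b, c, d}  OUT={a, b, c, d, e, f}
  B3:  IN={a, b, d, e}  OUT={}

Merge at B1: OUT[B1] = IN[B0] ⊔ IN[B2] = {a, b, c, d, f}

Answer: {a, b, c, d, f}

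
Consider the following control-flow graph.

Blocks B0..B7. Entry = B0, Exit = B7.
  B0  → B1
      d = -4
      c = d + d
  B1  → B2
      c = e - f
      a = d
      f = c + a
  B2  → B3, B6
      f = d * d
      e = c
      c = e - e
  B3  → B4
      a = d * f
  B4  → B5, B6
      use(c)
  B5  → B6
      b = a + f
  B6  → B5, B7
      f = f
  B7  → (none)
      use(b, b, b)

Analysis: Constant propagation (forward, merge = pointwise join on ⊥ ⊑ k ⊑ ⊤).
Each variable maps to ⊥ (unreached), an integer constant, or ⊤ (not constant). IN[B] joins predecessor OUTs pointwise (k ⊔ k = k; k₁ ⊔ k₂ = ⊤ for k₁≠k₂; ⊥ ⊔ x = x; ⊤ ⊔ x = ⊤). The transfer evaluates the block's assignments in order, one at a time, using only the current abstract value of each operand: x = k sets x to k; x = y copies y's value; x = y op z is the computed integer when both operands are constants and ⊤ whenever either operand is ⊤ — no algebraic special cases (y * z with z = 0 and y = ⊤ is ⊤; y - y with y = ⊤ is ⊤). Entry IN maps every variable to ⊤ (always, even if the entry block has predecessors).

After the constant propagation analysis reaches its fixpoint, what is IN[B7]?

Per-block solution:
  B0:  IN=(all ⊤)  OUT={c:-8, d:-4; rest ⊤}
  B1:  IN={c:-8, d:-4; rest ⊤}  OUT={a:-4, d:-4; rest ⊤}
  B2:  IN={a:-4, d:-4; rest ⊤}  OUT={a:-4, d:-4, f:16; rest ⊤}
  B3:  IN={a:-4, d:-4, f:16; rest ⊤}  OUT={a:-64, d:-4, f:16; rest ⊤}
  B4:  IN={a:-64, d:-4, f:16; rest ⊤}  OUT={a:-64, d:-4, f:16; rest ⊤}
  B5:  IN={d:-4, f:16; rest ⊤}  OUT={d:-4, f:16; rest ⊤}
  B6:  IN={d:-4, f:16; rest ⊤}  OUT={d:-4, f:16; rest ⊤}
  B7:  IN={d:-4, f:16; rest ⊤}  OUT={d:-4, f:16; rest ⊤}

Merge at B7: IN[B7] = OUT[B6] = {a: ⊤, b: ⊤, c: ⊤, d: -4, e: ⊤, f: 16}

Answer: {a: ⊤, b: ⊤, c: ⊤, d: -4, e: ⊤, f: 16}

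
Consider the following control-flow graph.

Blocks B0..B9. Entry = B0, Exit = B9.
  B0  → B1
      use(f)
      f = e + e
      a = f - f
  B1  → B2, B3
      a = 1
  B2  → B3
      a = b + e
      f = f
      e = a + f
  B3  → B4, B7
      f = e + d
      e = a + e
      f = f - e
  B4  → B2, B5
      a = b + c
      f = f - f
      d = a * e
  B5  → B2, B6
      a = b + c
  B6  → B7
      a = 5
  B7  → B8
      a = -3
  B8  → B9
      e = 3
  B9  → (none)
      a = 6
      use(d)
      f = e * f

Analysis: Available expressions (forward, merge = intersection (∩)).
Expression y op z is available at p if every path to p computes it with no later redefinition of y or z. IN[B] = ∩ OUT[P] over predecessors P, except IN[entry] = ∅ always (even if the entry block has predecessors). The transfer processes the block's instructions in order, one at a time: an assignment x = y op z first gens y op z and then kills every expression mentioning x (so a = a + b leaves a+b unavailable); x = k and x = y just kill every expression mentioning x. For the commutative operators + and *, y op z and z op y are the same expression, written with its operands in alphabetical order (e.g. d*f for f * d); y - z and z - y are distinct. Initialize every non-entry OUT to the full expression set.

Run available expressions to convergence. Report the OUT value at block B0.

Converged values:
  B0: | IN={} | OUT={e+e, f-f}
  B1: | IN={e+e, f-f} | OUT={e+e, f-f}
  B2: | IN={} | OUT={a+f}
  B3: | IN={} | OUT={}
  B4: | IN={} | OUT={a*e, b+c}
  B5: | IN={a*e, b+c} | OUT={b+c}
  B6: | IN={b+c} | OUT={b+c}
  B7: | IN={} | OUT={}
  B8: | IN={} | OUT={}
  B9: | IN={} | OUT={}

B0 is the boundary node: IN[B0] = {}
Applying B0's transfer function to that IN value gives OUT[B0] (row B0 above).

Answer: {e+e, f-f}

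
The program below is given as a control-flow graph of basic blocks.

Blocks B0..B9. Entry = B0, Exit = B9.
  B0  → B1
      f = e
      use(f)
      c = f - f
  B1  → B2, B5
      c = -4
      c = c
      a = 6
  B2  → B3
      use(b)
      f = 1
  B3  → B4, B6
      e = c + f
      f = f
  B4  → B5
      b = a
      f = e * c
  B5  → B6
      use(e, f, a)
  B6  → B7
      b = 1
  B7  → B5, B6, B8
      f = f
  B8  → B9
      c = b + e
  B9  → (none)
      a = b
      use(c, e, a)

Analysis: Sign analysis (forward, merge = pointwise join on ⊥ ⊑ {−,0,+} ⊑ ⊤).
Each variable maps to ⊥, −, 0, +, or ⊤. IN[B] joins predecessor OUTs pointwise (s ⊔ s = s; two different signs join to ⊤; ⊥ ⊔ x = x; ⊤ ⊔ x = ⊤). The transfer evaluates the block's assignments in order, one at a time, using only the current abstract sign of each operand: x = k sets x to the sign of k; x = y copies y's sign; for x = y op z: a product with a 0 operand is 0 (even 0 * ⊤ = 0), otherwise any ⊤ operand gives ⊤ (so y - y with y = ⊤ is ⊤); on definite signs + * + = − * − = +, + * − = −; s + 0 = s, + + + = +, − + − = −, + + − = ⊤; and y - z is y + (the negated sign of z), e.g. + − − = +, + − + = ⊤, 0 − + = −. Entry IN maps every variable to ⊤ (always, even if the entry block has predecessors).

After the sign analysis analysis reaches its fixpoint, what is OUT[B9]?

Fixpoint table:
  B0: | IN=(all ⊤) | OUT=(all ⊤)
  B1: | IN=(all ⊤) | OUT={a:+, c:-; rest ⊤}
  B2: | IN={a:+, c:-; rest ⊤} | OUT={a:+, c:-, f:+; rest ⊤}
  B3: | IN={a:+, c:-, f:+; rest ⊤} | OUT={a:+, c:-, f:+; rest ⊤}
  B4: | IN={a:+, c:-, f:+; rest ⊤} | OUT={a:+, b:+, c:-; rest ⊤}
  B5: | IN={a:+, c:-; rest ⊤} | OUT={a:+, c:-; rest ⊤}
  B6: | IN={a:+, c:-; rest ⊤} | OUT={a:+, b:+, c:-; rest ⊤}
  B7: | IN={a:+, b:+, c:-; rest ⊤} | OUT={a:+, b:+, c:-; rest ⊤}
  B8: | IN={a:+, b:+, c:-; rest ⊤} | OUT={a:+, b:+; rest ⊤}
  B9: | IN={a:+, b:+; rest ⊤} | OUT={a:+, b:+; rest ⊤}

Merge at B9: IN[B9] = OUT[B8] = {a: +, b: +, c: ⊤, d: ⊤, e: ⊤, f: ⊤}
Applying B9's transfer function to that IN value gives OUT[B9] (row B9 above).

Answer: {a: +, b: +, c: ⊤, d: ⊤, e: ⊤, f: ⊤}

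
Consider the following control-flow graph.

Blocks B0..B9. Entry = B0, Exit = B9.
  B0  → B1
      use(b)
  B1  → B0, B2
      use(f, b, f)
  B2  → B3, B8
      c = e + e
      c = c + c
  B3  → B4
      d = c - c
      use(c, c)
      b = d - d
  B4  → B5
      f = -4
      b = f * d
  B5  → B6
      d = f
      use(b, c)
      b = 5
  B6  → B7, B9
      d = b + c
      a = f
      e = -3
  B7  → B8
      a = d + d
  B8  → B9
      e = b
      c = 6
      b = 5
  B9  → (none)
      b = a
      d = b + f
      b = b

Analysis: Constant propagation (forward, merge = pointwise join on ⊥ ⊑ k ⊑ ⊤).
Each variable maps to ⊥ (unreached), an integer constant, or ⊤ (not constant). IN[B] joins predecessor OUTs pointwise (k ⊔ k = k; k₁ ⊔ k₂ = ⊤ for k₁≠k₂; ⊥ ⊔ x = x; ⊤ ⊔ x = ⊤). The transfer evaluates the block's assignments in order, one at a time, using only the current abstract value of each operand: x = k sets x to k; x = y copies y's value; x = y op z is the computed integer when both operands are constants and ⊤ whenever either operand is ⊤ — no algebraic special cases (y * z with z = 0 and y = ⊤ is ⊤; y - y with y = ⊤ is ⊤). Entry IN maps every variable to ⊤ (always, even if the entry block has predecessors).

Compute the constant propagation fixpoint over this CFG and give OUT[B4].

Per-block solution:
  B0:  IN=(all ⊤)  OUT=(all ⊤)
  B1:  IN=(all ⊤)  OUT=(all ⊤)
  B2:  IN=(all ⊤)  OUT=(all ⊤)
  B3:  IN=(all ⊤)  OUT=(all ⊤)
  B4:  IN=(all ⊤)  OUT={f:-4; rest ⊤}
  B5:  IN={f:-4; rest ⊤}  OUT={b:5, d:-4, f:-4; rest ⊤}
  B6:  IN={b:5, d:-4, f:-4; rest ⊤}  OUT={a:-4, b:5, e:-3, f:-4; rest ⊤}
  B7:  IN={a:-4, b:5, e:-3, f:-4; rest ⊤}  OUT={b:5, e:-3, f:-4; rest ⊤}
  B8:  IN=(all ⊤)  OUT={b:5, c:6; rest ⊤}
  B9:  IN={b:5; rest ⊤}  OUT=(all ⊤)

Merge at B4: IN[B4] = OUT[B3] = {a: ⊤, b: ⊤, c: ⊤, d: ⊤, e: ⊤, f: ⊤}
Applying B4's transfer function to that IN value gives OUT[B4] (row B4 above).

Answer: {a: ⊤, b: ⊤, c: ⊤, d: ⊤, e: ⊤, f: -4}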